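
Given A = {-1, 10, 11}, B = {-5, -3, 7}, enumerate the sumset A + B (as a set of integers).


A + B = {a + b : a ∈ A, b ∈ B}.
Enumerate all |A|·|B| = 3·3 = 9 pairs (a, b) and collect distinct sums.
a = -1: -1+-5=-6, -1+-3=-4, -1+7=6
a = 10: 10+-5=5, 10+-3=7, 10+7=17
a = 11: 11+-5=6, 11+-3=8, 11+7=18
Collecting distinct sums: A + B = {-6, -4, 5, 6, 7, 8, 17, 18}
|A + B| = 8

A + B = {-6, -4, 5, 6, 7, 8, 17, 18}


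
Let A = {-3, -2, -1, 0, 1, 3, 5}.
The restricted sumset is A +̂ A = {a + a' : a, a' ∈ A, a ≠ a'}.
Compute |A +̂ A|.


Restricted sumset: A +̂ A = {a + a' : a ∈ A, a' ∈ A, a ≠ a'}.
Equivalently, take A + A and drop any sum 2a that is achievable ONLY as a + a for a ∈ A (i.e. sums representable only with equal summands).
Enumerate pairs (a, a') with a < a' (symmetric, so each unordered pair gives one sum; this covers all a ≠ a'):
  -3 + -2 = -5
  -3 + -1 = -4
  -3 + 0 = -3
  -3 + 1 = -2
  -3 + 3 = 0
  -3 + 5 = 2
  -2 + -1 = -3
  -2 + 0 = -2
  -2 + 1 = -1
  -2 + 3 = 1
  -2 + 5 = 3
  -1 + 0 = -1
  -1 + 1 = 0
  -1 + 3 = 2
  -1 + 5 = 4
  0 + 1 = 1
  0 + 3 = 3
  0 + 5 = 5
  1 + 3 = 4
  1 + 5 = 6
  3 + 5 = 8
Collected distinct sums: {-5, -4, -3, -2, -1, 0, 1, 2, 3, 4, 5, 6, 8}
|A +̂ A| = 13
(Reference bound: |A +̂ A| ≥ 2|A| - 3 for |A| ≥ 2, with |A| = 7 giving ≥ 11.)

|A +̂ A| = 13


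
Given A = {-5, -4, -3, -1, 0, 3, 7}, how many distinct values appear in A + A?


A + A = {a + a' : a, a' ∈ A}; |A| = 7.
General bounds: 2|A| - 1 ≤ |A + A| ≤ |A|(|A|+1)/2, i.e. 13 ≤ |A + A| ≤ 28.
Lower bound 2|A|-1 is attained iff A is an arithmetic progression.
Enumerate sums a + a' for a ≤ a' (symmetric, so this suffices):
a = -5: -5+-5=-10, -5+-4=-9, -5+-3=-8, -5+-1=-6, -5+0=-5, -5+3=-2, -5+7=2
a = -4: -4+-4=-8, -4+-3=-7, -4+-1=-5, -4+0=-4, -4+3=-1, -4+7=3
a = -3: -3+-3=-6, -3+-1=-4, -3+0=-3, -3+3=0, -3+7=4
a = -1: -1+-1=-2, -1+0=-1, -1+3=2, -1+7=6
a = 0: 0+0=0, 0+3=3, 0+7=7
a = 3: 3+3=6, 3+7=10
a = 7: 7+7=14
Distinct sums: {-10, -9, -8, -7, -6, -5, -4, -3, -2, -1, 0, 2, 3, 4, 6, 7, 10, 14}
|A + A| = 18

|A + A| = 18


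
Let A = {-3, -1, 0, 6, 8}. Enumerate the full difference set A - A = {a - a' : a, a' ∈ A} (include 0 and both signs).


A - A = {a - a' : a, a' ∈ A}.
Compute a - a' for each ordered pair (a, a'):
a = -3: -3--3=0, -3--1=-2, -3-0=-3, -3-6=-9, -3-8=-11
a = -1: -1--3=2, -1--1=0, -1-0=-1, -1-6=-7, -1-8=-9
a = 0: 0--3=3, 0--1=1, 0-0=0, 0-6=-6, 0-8=-8
a = 6: 6--3=9, 6--1=7, 6-0=6, 6-6=0, 6-8=-2
a = 8: 8--3=11, 8--1=9, 8-0=8, 8-6=2, 8-8=0
Collecting distinct values (and noting 0 appears from a-a):
A - A = {-11, -9, -8, -7, -6, -3, -2, -1, 0, 1, 2, 3, 6, 7, 8, 9, 11}
|A - A| = 17

A - A = {-11, -9, -8, -7, -6, -3, -2, -1, 0, 1, 2, 3, 6, 7, 8, 9, 11}


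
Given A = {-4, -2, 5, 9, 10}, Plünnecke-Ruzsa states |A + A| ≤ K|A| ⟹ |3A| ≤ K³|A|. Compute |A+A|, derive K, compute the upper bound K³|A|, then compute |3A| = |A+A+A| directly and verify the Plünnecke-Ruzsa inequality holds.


|A| = 5.
Step 1: Compute A + A by enumerating all 25 pairs.
A + A = {-8, -6, -4, 1, 3, 5, 6, 7, 8, 10, 14, 15, 18, 19, 20}, so |A + A| = 15.
Step 2: Doubling constant K = |A + A|/|A| = 15/5 = 15/5 ≈ 3.0000.
Step 3: Plünnecke-Ruzsa gives |3A| ≤ K³·|A| = (3.0000)³ · 5 ≈ 135.0000.
Step 4: Compute 3A = A + A + A directly by enumerating all triples (a,b,c) ∈ A³; |3A| = 31.
Step 5: Check 31 ≤ 135.0000? Yes ✓.

K = 15/5, Plünnecke-Ruzsa bound K³|A| ≈ 135.0000, |3A| = 31, inequality holds.


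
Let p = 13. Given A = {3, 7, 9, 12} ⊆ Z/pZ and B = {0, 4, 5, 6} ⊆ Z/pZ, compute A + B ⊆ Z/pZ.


Work in Z/13Z: reduce every sum a + b modulo 13.
Enumerate all 16 pairs:
a = 3: 3+0=3, 3+4=7, 3+5=8, 3+6=9
a = 7: 7+0=7, 7+4=11, 7+5=12, 7+6=0
a = 9: 9+0=9, 9+4=0, 9+5=1, 9+6=2
a = 12: 12+0=12, 12+4=3, 12+5=4, 12+6=5
Distinct residues collected: {0, 1, 2, 3, 4, 5, 7, 8, 9, 11, 12}
|A + B| = 11 (out of 13 total residues).

A + B = {0, 1, 2, 3, 4, 5, 7, 8, 9, 11, 12}


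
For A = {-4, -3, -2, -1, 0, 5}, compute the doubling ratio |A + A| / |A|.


|A| = 6.
Compute A + A by enumerating all 36 pairs.
A + A = {-8, -7, -6, -5, -4, -3, -2, -1, 0, 1, 2, 3, 4, 5, 10}, so |A + A| = 15.
K = |A + A| / |A| = 15/6 = 5/2 ≈ 2.5000.
Reference: AP of size 6 gives K = 11/6 ≈ 1.8333; a fully generic set of size 6 gives K ≈ 3.5000.

|A| = 6, |A + A| = 15, K = 15/6 = 5/2.


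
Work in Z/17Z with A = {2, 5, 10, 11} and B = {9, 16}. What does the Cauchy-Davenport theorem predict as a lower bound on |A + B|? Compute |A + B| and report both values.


Cauchy-Davenport: |A + B| ≥ min(p, |A| + |B| - 1) for A, B nonempty in Z/pZ.
|A| = 4, |B| = 2, p = 17.
CD lower bound = min(17, 4 + 2 - 1) = min(17, 5) = 5.
Compute A + B mod 17 directly:
a = 2: 2+9=11, 2+16=1
a = 5: 5+9=14, 5+16=4
a = 10: 10+9=2, 10+16=9
a = 11: 11+9=3, 11+16=10
A + B = {1, 2, 3, 4, 9, 10, 11, 14}, so |A + B| = 8.
Verify: 8 ≥ 5? Yes ✓.

CD lower bound = 5, actual |A + B| = 8.


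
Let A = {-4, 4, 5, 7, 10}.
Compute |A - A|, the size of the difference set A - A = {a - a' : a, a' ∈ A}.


A - A = {a - a' : a, a' ∈ A}; |A| = 5.
Bounds: 2|A|-1 ≤ |A - A| ≤ |A|² - |A| + 1, i.e. 9 ≤ |A - A| ≤ 21.
Note: 0 ∈ A - A always (from a - a). The set is symmetric: if d ∈ A - A then -d ∈ A - A.
Enumerate nonzero differences d = a - a' with a > a' (then include -d):
Positive differences: {1, 2, 3, 5, 6, 8, 9, 11, 14}
Full difference set: {0} ∪ (positive diffs) ∪ (negative diffs).
|A - A| = 1 + 2·9 = 19 (matches direct enumeration: 19).

|A - A| = 19


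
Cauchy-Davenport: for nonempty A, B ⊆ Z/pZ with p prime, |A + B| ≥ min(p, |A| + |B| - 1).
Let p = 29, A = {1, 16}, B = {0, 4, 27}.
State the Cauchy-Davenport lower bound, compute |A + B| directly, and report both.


Cauchy-Davenport: |A + B| ≥ min(p, |A| + |B| - 1) for A, B nonempty in Z/pZ.
|A| = 2, |B| = 3, p = 29.
CD lower bound = min(29, 2 + 3 - 1) = min(29, 4) = 4.
Compute A + B mod 29 directly:
a = 1: 1+0=1, 1+4=5, 1+27=28
a = 16: 16+0=16, 16+4=20, 16+27=14
A + B = {1, 5, 14, 16, 20, 28}, so |A + B| = 6.
Verify: 6 ≥ 4? Yes ✓.

CD lower bound = 4, actual |A + B| = 6.


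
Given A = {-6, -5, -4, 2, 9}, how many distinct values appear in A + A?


A + A = {a + a' : a, a' ∈ A}; |A| = 5.
General bounds: 2|A| - 1 ≤ |A + A| ≤ |A|(|A|+1)/2, i.e. 9 ≤ |A + A| ≤ 15.
Lower bound 2|A|-1 is attained iff A is an arithmetic progression.
Enumerate sums a + a' for a ≤ a' (symmetric, so this suffices):
a = -6: -6+-6=-12, -6+-5=-11, -6+-4=-10, -6+2=-4, -6+9=3
a = -5: -5+-5=-10, -5+-4=-9, -5+2=-3, -5+9=4
a = -4: -4+-4=-8, -4+2=-2, -4+9=5
a = 2: 2+2=4, 2+9=11
a = 9: 9+9=18
Distinct sums: {-12, -11, -10, -9, -8, -4, -3, -2, 3, 4, 5, 11, 18}
|A + A| = 13

|A + A| = 13


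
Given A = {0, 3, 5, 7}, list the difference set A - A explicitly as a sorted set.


A - A = {a - a' : a, a' ∈ A}.
Compute a - a' for each ordered pair (a, a'):
a = 0: 0-0=0, 0-3=-3, 0-5=-5, 0-7=-7
a = 3: 3-0=3, 3-3=0, 3-5=-2, 3-7=-4
a = 5: 5-0=5, 5-3=2, 5-5=0, 5-7=-2
a = 7: 7-0=7, 7-3=4, 7-5=2, 7-7=0
Collecting distinct values (and noting 0 appears from a-a):
A - A = {-7, -5, -4, -3, -2, 0, 2, 3, 4, 5, 7}
|A - A| = 11

A - A = {-7, -5, -4, -3, -2, 0, 2, 3, 4, 5, 7}


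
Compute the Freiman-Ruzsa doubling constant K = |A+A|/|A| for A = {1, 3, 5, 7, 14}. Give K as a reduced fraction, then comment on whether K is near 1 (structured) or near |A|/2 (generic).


|A| = 5.
Compute A + A by enumerating all 25 pairs.
A + A = {2, 4, 6, 8, 10, 12, 14, 15, 17, 19, 21, 28}, so |A + A| = 12.
K = |A + A| / |A| = 12/5 (already in lowest terms) ≈ 2.4000.
Reference: AP of size 5 gives K = 9/5 ≈ 1.8000; a fully generic set of size 5 gives K ≈ 3.0000.

|A| = 5, |A + A| = 12, K = 12/5.


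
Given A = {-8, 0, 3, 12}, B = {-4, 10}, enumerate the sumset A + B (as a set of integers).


A + B = {a + b : a ∈ A, b ∈ B}.
Enumerate all |A|·|B| = 4·2 = 8 pairs (a, b) and collect distinct sums.
a = -8: -8+-4=-12, -8+10=2
a = 0: 0+-4=-4, 0+10=10
a = 3: 3+-4=-1, 3+10=13
a = 12: 12+-4=8, 12+10=22
Collecting distinct sums: A + B = {-12, -4, -1, 2, 8, 10, 13, 22}
|A + B| = 8

A + B = {-12, -4, -1, 2, 8, 10, 13, 22}


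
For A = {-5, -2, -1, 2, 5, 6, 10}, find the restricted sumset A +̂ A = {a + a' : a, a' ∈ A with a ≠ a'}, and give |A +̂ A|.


Restricted sumset: A +̂ A = {a + a' : a ∈ A, a' ∈ A, a ≠ a'}.
Equivalently, take A + A and drop any sum 2a that is achievable ONLY as a + a for a ∈ A (i.e. sums representable only with equal summands).
Enumerate pairs (a, a') with a < a' (symmetric, so each unordered pair gives one sum; this covers all a ≠ a'):
  -5 + -2 = -7
  -5 + -1 = -6
  -5 + 2 = -3
  -5 + 5 = 0
  -5 + 6 = 1
  -5 + 10 = 5
  -2 + -1 = -3
  -2 + 2 = 0
  -2 + 5 = 3
  -2 + 6 = 4
  -2 + 10 = 8
  -1 + 2 = 1
  -1 + 5 = 4
  -1 + 6 = 5
  -1 + 10 = 9
  2 + 5 = 7
  2 + 6 = 8
  2 + 10 = 12
  5 + 6 = 11
  5 + 10 = 15
  6 + 10 = 16
Collected distinct sums: {-7, -6, -3, 0, 1, 3, 4, 5, 7, 8, 9, 11, 12, 15, 16}
|A +̂ A| = 15
(Reference bound: |A +̂ A| ≥ 2|A| - 3 for |A| ≥ 2, with |A| = 7 giving ≥ 11.)

|A +̂ A| = 15


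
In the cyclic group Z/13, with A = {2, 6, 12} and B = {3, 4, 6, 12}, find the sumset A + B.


Work in Z/13Z: reduce every sum a + b modulo 13.
Enumerate all 12 pairs:
a = 2: 2+3=5, 2+4=6, 2+6=8, 2+12=1
a = 6: 6+3=9, 6+4=10, 6+6=12, 6+12=5
a = 12: 12+3=2, 12+4=3, 12+6=5, 12+12=11
Distinct residues collected: {1, 2, 3, 5, 6, 8, 9, 10, 11, 12}
|A + B| = 10 (out of 13 total residues).

A + B = {1, 2, 3, 5, 6, 8, 9, 10, 11, 12}


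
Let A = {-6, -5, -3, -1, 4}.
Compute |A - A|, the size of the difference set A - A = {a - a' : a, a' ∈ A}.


A - A = {a - a' : a, a' ∈ A}; |A| = 5.
Bounds: 2|A|-1 ≤ |A - A| ≤ |A|² - |A| + 1, i.e. 9 ≤ |A - A| ≤ 21.
Note: 0 ∈ A - A always (from a - a). The set is symmetric: if d ∈ A - A then -d ∈ A - A.
Enumerate nonzero differences d = a - a' with a > a' (then include -d):
Positive differences: {1, 2, 3, 4, 5, 7, 9, 10}
Full difference set: {0} ∪ (positive diffs) ∪ (negative diffs).
|A - A| = 1 + 2·8 = 17 (matches direct enumeration: 17).

|A - A| = 17


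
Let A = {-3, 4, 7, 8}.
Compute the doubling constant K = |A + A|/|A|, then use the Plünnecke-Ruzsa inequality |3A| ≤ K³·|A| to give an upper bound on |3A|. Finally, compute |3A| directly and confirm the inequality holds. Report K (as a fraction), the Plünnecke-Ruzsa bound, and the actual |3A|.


|A| = 4.
Step 1: Compute A + A by enumerating all 16 pairs.
A + A = {-6, 1, 4, 5, 8, 11, 12, 14, 15, 16}, so |A + A| = 10.
Step 2: Doubling constant K = |A + A|/|A| = 10/4 = 10/4 ≈ 2.5000.
Step 3: Plünnecke-Ruzsa gives |3A| ≤ K³·|A| = (2.5000)³ · 4 ≈ 62.5000.
Step 4: Compute 3A = A + A + A directly by enumerating all triples (a,b,c) ∈ A³; |3A| = 19.
Step 5: Check 19 ≤ 62.5000? Yes ✓.

K = 10/4, Plünnecke-Ruzsa bound K³|A| ≈ 62.5000, |3A| = 19, inequality holds.


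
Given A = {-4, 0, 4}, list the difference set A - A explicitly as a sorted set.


A - A = {a - a' : a, a' ∈ A}.
Compute a - a' for each ordered pair (a, a'):
a = -4: -4--4=0, -4-0=-4, -4-4=-8
a = 0: 0--4=4, 0-0=0, 0-4=-4
a = 4: 4--4=8, 4-0=4, 4-4=0
Collecting distinct values (and noting 0 appears from a-a):
A - A = {-8, -4, 0, 4, 8}
|A - A| = 5

A - A = {-8, -4, 0, 4, 8}


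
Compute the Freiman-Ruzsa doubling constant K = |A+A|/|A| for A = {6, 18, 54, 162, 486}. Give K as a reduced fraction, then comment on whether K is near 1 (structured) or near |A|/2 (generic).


|A| = 5.
Compute A + A by enumerating all 25 pairs.
A + A = {12, 24, 36, 60, 72, 108, 168, 180, 216, 324, 492, 504, 540, 648, 972}, so |A + A| = 15.
K = |A + A| / |A| = 15/5 = 3/1 ≈ 3.0000.
Reference: AP of size 5 gives K = 9/5 ≈ 1.8000; a fully generic set of size 5 gives K ≈ 3.0000.

|A| = 5, |A + A| = 15, K = 15/5 = 3/1.


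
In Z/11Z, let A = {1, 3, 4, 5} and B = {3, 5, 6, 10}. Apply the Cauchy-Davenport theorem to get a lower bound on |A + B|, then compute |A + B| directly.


Cauchy-Davenport: |A + B| ≥ min(p, |A| + |B| - 1) for A, B nonempty in Z/pZ.
|A| = 4, |B| = 4, p = 11.
CD lower bound = min(11, 4 + 4 - 1) = min(11, 7) = 7.
Compute A + B mod 11 directly:
a = 1: 1+3=4, 1+5=6, 1+6=7, 1+10=0
a = 3: 3+3=6, 3+5=8, 3+6=9, 3+10=2
a = 4: 4+3=7, 4+5=9, 4+6=10, 4+10=3
a = 5: 5+3=8, 5+5=10, 5+6=0, 5+10=4
A + B = {0, 2, 3, 4, 6, 7, 8, 9, 10}, so |A + B| = 9.
Verify: 9 ≥ 7? Yes ✓.

CD lower bound = 7, actual |A + B| = 9.


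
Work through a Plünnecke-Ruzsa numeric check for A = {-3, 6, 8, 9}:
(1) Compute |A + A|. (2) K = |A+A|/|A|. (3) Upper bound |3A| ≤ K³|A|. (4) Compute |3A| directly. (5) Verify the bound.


|A| = 4.
Step 1: Compute A + A by enumerating all 16 pairs.
A + A = {-6, 3, 5, 6, 12, 14, 15, 16, 17, 18}, so |A + A| = 10.
Step 2: Doubling constant K = |A + A|/|A| = 10/4 = 10/4 ≈ 2.5000.
Step 3: Plünnecke-Ruzsa gives |3A| ≤ K³·|A| = (2.5000)³ · 4 ≈ 62.5000.
Step 4: Compute 3A = A + A + A directly by enumerating all triples (a,b,c) ∈ A³; |3A| = 19.
Step 5: Check 19 ≤ 62.5000? Yes ✓.

K = 10/4, Plünnecke-Ruzsa bound K³|A| ≈ 62.5000, |3A| = 19, inequality holds.


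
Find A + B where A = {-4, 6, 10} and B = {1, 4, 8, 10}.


A + B = {a + b : a ∈ A, b ∈ B}.
Enumerate all |A|·|B| = 3·4 = 12 pairs (a, b) and collect distinct sums.
a = -4: -4+1=-3, -4+4=0, -4+8=4, -4+10=6
a = 6: 6+1=7, 6+4=10, 6+8=14, 6+10=16
a = 10: 10+1=11, 10+4=14, 10+8=18, 10+10=20
Collecting distinct sums: A + B = {-3, 0, 4, 6, 7, 10, 11, 14, 16, 18, 20}
|A + B| = 11

A + B = {-3, 0, 4, 6, 7, 10, 11, 14, 16, 18, 20}


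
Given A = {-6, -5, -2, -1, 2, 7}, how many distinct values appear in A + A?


A + A = {a + a' : a, a' ∈ A}; |A| = 6.
General bounds: 2|A| - 1 ≤ |A + A| ≤ |A|(|A|+1)/2, i.e. 11 ≤ |A + A| ≤ 21.
Lower bound 2|A|-1 is attained iff A is an arithmetic progression.
Enumerate sums a + a' for a ≤ a' (symmetric, so this suffices):
a = -6: -6+-6=-12, -6+-5=-11, -6+-2=-8, -6+-1=-7, -6+2=-4, -6+7=1
a = -5: -5+-5=-10, -5+-2=-7, -5+-1=-6, -5+2=-3, -5+7=2
a = -2: -2+-2=-4, -2+-1=-3, -2+2=0, -2+7=5
a = -1: -1+-1=-2, -1+2=1, -1+7=6
a = 2: 2+2=4, 2+7=9
a = 7: 7+7=14
Distinct sums: {-12, -11, -10, -8, -7, -6, -4, -3, -2, 0, 1, 2, 4, 5, 6, 9, 14}
|A + A| = 17

|A + A| = 17


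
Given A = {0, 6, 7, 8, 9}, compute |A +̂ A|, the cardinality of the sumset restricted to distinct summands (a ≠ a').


Restricted sumset: A +̂ A = {a + a' : a ∈ A, a' ∈ A, a ≠ a'}.
Equivalently, take A + A and drop any sum 2a that is achievable ONLY as a + a for a ∈ A (i.e. sums representable only with equal summands).
Enumerate pairs (a, a') with a < a' (symmetric, so each unordered pair gives one sum; this covers all a ≠ a'):
  0 + 6 = 6
  0 + 7 = 7
  0 + 8 = 8
  0 + 9 = 9
  6 + 7 = 13
  6 + 8 = 14
  6 + 9 = 15
  7 + 8 = 15
  7 + 9 = 16
  8 + 9 = 17
Collected distinct sums: {6, 7, 8, 9, 13, 14, 15, 16, 17}
|A +̂ A| = 9
(Reference bound: |A +̂ A| ≥ 2|A| - 3 for |A| ≥ 2, with |A| = 5 giving ≥ 7.)

|A +̂ A| = 9


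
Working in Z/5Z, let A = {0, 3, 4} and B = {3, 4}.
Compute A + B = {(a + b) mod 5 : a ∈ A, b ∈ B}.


Work in Z/5Z: reduce every sum a + b modulo 5.
Enumerate all 6 pairs:
a = 0: 0+3=3, 0+4=4
a = 3: 3+3=1, 3+4=2
a = 4: 4+3=2, 4+4=3
Distinct residues collected: {1, 2, 3, 4}
|A + B| = 4 (out of 5 total residues).

A + B = {1, 2, 3, 4}


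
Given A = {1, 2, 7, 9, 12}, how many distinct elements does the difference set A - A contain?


A - A = {a - a' : a, a' ∈ A}; |A| = 5.
Bounds: 2|A|-1 ≤ |A - A| ≤ |A|² - |A| + 1, i.e. 9 ≤ |A - A| ≤ 21.
Note: 0 ∈ A - A always (from a - a). The set is symmetric: if d ∈ A - A then -d ∈ A - A.
Enumerate nonzero differences d = a - a' with a > a' (then include -d):
Positive differences: {1, 2, 3, 5, 6, 7, 8, 10, 11}
Full difference set: {0} ∪ (positive diffs) ∪ (negative diffs).
|A - A| = 1 + 2·9 = 19 (matches direct enumeration: 19).

|A - A| = 19


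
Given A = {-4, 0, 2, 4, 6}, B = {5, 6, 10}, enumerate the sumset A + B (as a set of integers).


A + B = {a + b : a ∈ A, b ∈ B}.
Enumerate all |A|·|B| = 5·3 = 15 pairs (a, b) and collect distinct sums.
a = -4: -4+5=1, -4+6=2, -4+10=6
a = 0: 0+5=5, 0+6=6, 0+10=10
a = 2: 2+5=7, 2+6=8, 2+10=12
a = 4: 4+5=9, 4+6=10, 4+10=14
a = 6: 6+5=11, 6+6=12, 6+10=16
Collecting distinct sums: A + B = {1, 2, 5, 6, 7, 8, 9, 10, 11, 12, 14, 16}
|A + B| = 12

A + B = {1, 2, 5, 6, 7, 8, 9, 10, 11, 12, 14, 16}


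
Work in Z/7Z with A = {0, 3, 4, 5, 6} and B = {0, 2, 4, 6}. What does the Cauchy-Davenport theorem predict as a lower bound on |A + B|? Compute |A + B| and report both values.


Cauchy-Davenport: |A + B| ≥ min(p, |A| + |B| - 1) for A, B nonempty in Z/pZ.
|A| = 5, |B| = 4, p = 7.
CD lower bound = min(7, 5 + 4 - 1) = min(7, 8) = 7.
Compute A + B mod 7 directly:
a = 0: 0+0=0, 0+2=2, 0+4=4, 0+6=6
a = 3: 3+0=3, 3+2=5, 3+4=0, 3+6=2
a = 4: 4+0=4, 4+2=6, 4+4=1, 4+6=3
a = 5: 5+0=5, 5+2=0, 5+4=2, 5+6=4
a = 6: 6+0=6, 6+2=1, 6+4=3, 6+6=5
A + B = {0, 1, 2, 3, 4, 5, 6}, so |A + B| = 7.
Verify: 7 ≥ 7? Yes ✓.

CD lower bound = 7, actual |A + B| = 7.


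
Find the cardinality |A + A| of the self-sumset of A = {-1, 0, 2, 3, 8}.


A + A = {a + a' : a, a' ∈ A}; |A| = 5.
General bounds: 2|A| - 1 ≤ |A + A| ≤ |A|(|A|+1)/2, i.e. 9 ≤ |A + A| ≤ 15.
Lower bound 2|A|-1 is attained iff A is an arithmetic progression.
Enumerate sums a + a' for a ≤ a' (symmetric, so this suffices):
a = -1: -1+-1=-2, -1+0=-1, -1+2=1, -1+3=2, -1+8=7
a = 0: 0+0=0, 0+2=2, 0+3=3, 0+8=8
a = 2: 2+2=4, 2+3=5, 2+8=10
a = 3: 3+3=6, 3+8=11
a = 8: 8+8=16
Distinct sums: {-2, -1, 0, 1, 2, 3, 4, 5, 6, 7, 8, 10, 11, 16}
|A + A| = 14

|A + A| = 14


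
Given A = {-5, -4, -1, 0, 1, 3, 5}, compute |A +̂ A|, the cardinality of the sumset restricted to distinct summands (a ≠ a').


Restricted sumset: A +̂ A = {a + a' : a ∈ A, a' ∈ A, a ≠ a'}.
Equivalently, take A + A and drop any sum 2a that is achievable ONLY as a + a for a ∈ A (i.e. sums representable only with equal summands).
Enumerate pairs (a, a') with a < a' (symmetric, so each unordered pair gives one sum; this covers all a ≠ a'):
  -5 + -4 = -9
  -5 + -1 = -6
  -5 + 0 = -5
  -5 + 1 = -4
  -5 + 3 = -2
  -5 + 5 = 0
  -4 + -1 = -5
  -4 + 0 = -4
  -4 + 1 = -3
  -4 + 3 = -1
  -4 + 5 = 1
  -1 + 0 = -1
  -1 + 1 = 0
  -1 + 3 = 2
  -1 + 5 = 4
  0 + 1 = 1
  0 + 3 = 3
  0 + 5 = 5
  1 + 3 = 4
  1 + 5 = 6
  3 + 5 = 8
Collected distinct sums: {-9, -6, -5, -4, -3, -2, -1, 0, 1, 2, 3, 4, 5, 6, 8}
|A +̂ A| = 15
(Reference bound: |A +̂ A| ≥ 2|A| - 3 for |A| ≥ 2, with |A| = 7 giving ≥ 11.)

|A +̂ A| = 15


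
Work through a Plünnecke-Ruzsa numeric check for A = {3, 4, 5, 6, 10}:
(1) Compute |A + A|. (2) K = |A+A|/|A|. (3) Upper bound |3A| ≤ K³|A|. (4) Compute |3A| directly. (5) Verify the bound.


|A| = 5.
Step 1: Compute A + A by enumerating all 25 pairs.
A + A = {6, 7, 8, 9, 10, 11, 12, 13, 14, 15, 16, 20}, so |A + A| = 12.
Step 2: Doubling constant K = |A + A|/|A| = 12/5 = 12/5 ≈ 2.4000.
Step 3: Plünnecke-Ruzsa gives |3A| ≤ K³·|A| = (2.4000)³ · 5 ≈ 69.1200.
Step 4: Compute 3A = A + A + A directly by enumerating all triples (a,b,c) ∈ A³; |3A| = 19.
Step 5: Check 19 ≤ 69.1200? Yes ✓.

K = 12/5, Plünnecke-Ruzsa bound K³|A| ≈ 69.1200, |3A| = 19, inequality holds.


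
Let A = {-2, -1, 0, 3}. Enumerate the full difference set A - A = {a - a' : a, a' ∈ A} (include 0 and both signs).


A - A = {a - a' : a, a' ∈ A}.
Compute a - a' for each ordered pair (a, a'):
a = -2: -2--2=0, -2--1=-1, -2-0=-2, -2-3=-5
a = -1: -1--2=1, -1--1=0, -1-0=-1, -1-3=-4
a = 0: 0--2=2, 0--1=1, 0-0=0, 0-3=-3
a = 3: 3--2=5, 3--1=4, 3-0=3, 3-3=0
Collecting distinct values (and noting 0 appears from a-a):
A - A = {-5, -4, -3, -2, -1, 0, 1, 2, 3, 4, 5}
|A - A| = 11

A - A = {-5, -4, -3, -2, -1, 0, 1, 2, 3, 4, 5}


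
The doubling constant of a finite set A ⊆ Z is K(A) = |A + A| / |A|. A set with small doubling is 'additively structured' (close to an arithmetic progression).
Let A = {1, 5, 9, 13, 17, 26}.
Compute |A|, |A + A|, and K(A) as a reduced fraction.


|A| = 6.
Compute A + A by enumerating all 36 pairs.
A + A = {2, 6, 10, 14, 18, 22, 26, 27, 30, 31, 34, 35, 39, 43, 52}, so |A + A| = 15.
K = |A + A| / |A| = 15/6 = 5/2 ≈ 2.5000.
Reference: AP of size 6 gives K = 11/6 ≈ 1.8333; a fully generic set of size 6 gives K ≈ 3.5000.

|A| = 6, |A + A| = 15, K = 15/6 = 5/2.


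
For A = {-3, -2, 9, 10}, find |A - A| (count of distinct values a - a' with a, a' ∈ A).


A - A = {a - a' : a, a' ∈ A}; |A| = 4.
Bounds: 2|A|-1 ≤ |A - A| ≤ |A|² - |A| + 1, i.e. 7 ≤ |A - A| ≤ 13.
Note: 0 ∈ A - A always (from a - a). The set is symmetric: if d ∈ A - A then -d ∈ A - A.
Enumerate nonzero differences d = a - a' with a > a' (then include -d):
Positive differences: {1, 11, 12, 13}
Full difference set: {0} ∪ (positive diffs) ∪ (negative diffs).
|A - A| = 1 + 2·4 = 9 (matches direct enumeration: 9).

|A - A| = 9


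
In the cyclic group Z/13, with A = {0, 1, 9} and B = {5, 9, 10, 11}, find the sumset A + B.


Work in Z/13Z: reduce every sum a + b modulo 13.
Enumerate all 12 pairs:
a = 0: 0+5=5, 0+9=9, 0+10=10, 0+11=11
a = 1: 1+5=6, 1+9=10, 1+10=11, 1+11=12
a = 9: 9+5=1, 9+9=5, 9+10=6, 9+11=7
Distinct residues collected: {1, 5, 6, 7, 9, 10, 11, 12}
|A + B| = 8 (out of 13 total residues).

A + B = {1, 5, 6, 7, 9, 10, 11, 12}


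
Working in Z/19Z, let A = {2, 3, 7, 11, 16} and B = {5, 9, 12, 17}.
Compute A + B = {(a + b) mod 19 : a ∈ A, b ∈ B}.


Work in Z/19Z: reduce every sum a + b modulo 19.
Enumerate all 20 pairs:
a = 2: 2+5=7, 2+9=11, 2+12=14, 2+17=0
a = 3: 3+5=8, 3+9=12, 3+12=15, 3+17=1
a = 7: 7+5=12, 7+9=16, 7+12=0, 7+17=5
a = 11: 11+5=16, 11+9=1, 11+12=4, 11+17=9
a = 16: 16+5=2, 16+9=6, 16+12=9, 16+17=14
Distinct residues collected: {0, 1, 2, 4, 5, 6, 7, 8, 9, 11, 12, 14, 15, 16}
|A + B| = 14 (out of 19 total residues).

A + B = {0, 1, 2, 4, 5, 6, 7, 8, 9, 11, 12, 14, 15, 16}


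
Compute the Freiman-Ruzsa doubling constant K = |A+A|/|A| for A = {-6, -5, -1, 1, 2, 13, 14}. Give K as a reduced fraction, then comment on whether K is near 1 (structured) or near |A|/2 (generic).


|A| = 7.
Compute A + A by enumerating all 49 pairs.
A + A = {-12, -11, -10, -7, -6, -5, -4, -3, -2, 0, 1, 2, 3, 4, 7, 8, 9, 12, 13, 14, 15, 16, 26, 27, 28}, so |A + A| = 25.
K = |A + A| / |A| = 25/7 (already in lowest terms) ≈ 3.5714.
Reference: AP of size 7 gives K = 13/7 ≈ 1.8571; a fully generic set of size 7 gives K ≈ 4.0000.

|A| = 7, |A + A| = 25, K = 25/7.


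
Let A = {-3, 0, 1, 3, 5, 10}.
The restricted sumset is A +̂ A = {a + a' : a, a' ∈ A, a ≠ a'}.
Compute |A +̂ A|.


Restricted sumset: A +̂ A = {a + a' : a ∈ A, a' ∈ A, a ≠ a'}.
Equivalently, take A + A and drop any sum 2a that is achievable ONLY as a + a for a ∈ A (i.e. sums representable only with equal summands).
Enumerate pairs (a, a') with a < a' (symmetric, so each unordered pair gives one sum; this covers all a ≠ a'):
  -3 + 0 = -3
  -3 + 1 = -2
  -3 + 3 = 0
  -3 + 5 = 2
  -3 + 10 = 7
  0 + 1 = 1
  0 + 3 = 3
  0 + 5 = 5
  0 + 10 = 10
  1 + 3 = 4
  1 + 5 = 6
  1 + 10 = 11
  3 + 5 = 8
  3 + 10 = 13
  5 + 10 = 15
Collected distinct sums: {-3, -2, 0, 1, 2, 3, 4, 5, 6, 7, 8, 10, 11, 13, 15}
|A +̂ A| = 15
(Reference bound: |A +̂ A| ≥ 2|A| - 3 for |A| ≥ 2, with |A| = 6 giving ≥ 9.)

|A +̂ A| = 15


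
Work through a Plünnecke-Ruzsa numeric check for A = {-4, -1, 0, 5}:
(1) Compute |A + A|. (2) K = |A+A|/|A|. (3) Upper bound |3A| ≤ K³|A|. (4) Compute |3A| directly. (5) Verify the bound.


|A| = 4.
Step 1: Compute A + A by enumerating all 16 pairs.
A + A = {-8, -5, -4, -2, -1, 0, 1, 4, 5, 10}, so |A + A| = 10.
Step 2: Doubling constant K = |A + A|/|A| = 10/4 = 10/4 ≈ 2.5000.
Step 3: Plünnecke-Ruzsa gives |3A| ≤ K³·|A| = (2.5000)³ · 4 ≈ 62.5000.
Step 4: Compute 3A = A + A + A directly by enumerating all triples (a,b,c) ∈ A³; |3A| = 18.
Step 5: Check 18 ≤ 62.5000? Yes ✓.

K = 10/4, Plünnecke-Ruzsa bound K³|A| ≈ 62.5000, |3A| = 18, inequality holds.


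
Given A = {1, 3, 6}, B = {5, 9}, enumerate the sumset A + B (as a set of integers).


A + B = {a + b : a ∈ A, b ∈ B}.
Enumerate all |A|·|B| = 3·2 = 6 pairs (a, b) and collect distinct sums.
a = 1: 1+5=6, 1+9=10
a = 3: 3+5=8, 3+9=12
a = 6: 6+5=11, 6+9=15
Collecting distinct sums: A + B = {6, 8, 10, 11, 12, 15}
|A + B| = 6

A + B = {6, 8, 10, 11, 12, 15}


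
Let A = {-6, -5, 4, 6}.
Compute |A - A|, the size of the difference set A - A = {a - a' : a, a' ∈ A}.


A - A = {a - a' : a, a' ∈ A}; |A| = 4.
Bounds: 2|A|-1 ≤ |A - A| ≤ |A|² - |A| + 1, i.e. 7 ≤ |A - A| ≤ 13.
Note: 0 ∈ A - A always (from a - a). The set is symmetric: if d ∈ A - A then -d ∈ A - A.
Enumerate nonzero differences d = a - a' with a > a' (then include -d):
Positive differences: {1, 2, 9, 10, 11, 12}
Full difference set: {0} ∪ (positive diffs) ∪ (negative diffs).
|A - A| = 1 + 2·6 = 13 (matches direct enumeration: 13).

|A - A| = 13


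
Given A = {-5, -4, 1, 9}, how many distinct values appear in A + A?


A + A = {a + a' : a, a' ∈ A}; |A| = 4.
General bounds: 2|A| - 1 ≤ |A + A| ≤ |A|(|A|+1)/2, i.e. 7 ≤ |A + A| ≤ 10.
Lower bound 2|A|-1 is attained iff A is an arithmetic progression.
Enumerate sums a + a' for a ≤ a' (symmetric, so this suffices):
a = -5: -5+-5=-10, -5+-4=-9, -5+1=-4, -5+9=4
a = -4: -4+-4=-8, -4+1=-3, -4+9=5
a = 1: 1+1=2, 1+9=10
a = 9: 9+9=18
Distinct sums: {-10, -9, -8, -4, -3, 2, 4, 5, 10, 18}
|A + A| = 10

|A + A| = 10


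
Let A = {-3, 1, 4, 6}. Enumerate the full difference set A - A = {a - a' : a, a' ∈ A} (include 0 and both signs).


A - A = {a - a' : a, a' ∈ A}.
Compute a - a' for each ordered pair (a, a'):
a = -3: -3--3=0, -3-1=-4, -3-4=-7, -3-6=-9
a = 1: 1--3=4, 1-1=0, 1-4=-3, 1-6=-5
a = 4: 4--3=7, 4-1=3, 4-4=0, 4-6=-2
a = 6: 6--3=9, 6-1=5, 6-4=2, 6-6=0
Collecting distinct values (and noting 0 appears from a-a):
A - A = {-9, -7, -5, -4, -3, -2, 0, 2, 3, 4, 5, 7, 9}
|A - A| = 13

A - A = {-9, -7, -5, -4, -3, -2, 0, 2, 3, 4, 5, 7, 9}


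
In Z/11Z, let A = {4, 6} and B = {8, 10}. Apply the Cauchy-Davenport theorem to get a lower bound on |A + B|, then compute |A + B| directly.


Cauchy-Davenport: |A + B| ≥ min(p, |A| + |B| - 1) for A, B nonempty in Z/pZ.
|A| = 2, |B| = 2, p = 11.
CD lower bound = min(11, 2 + 2 - 1) = min(11, 3) = 3.
Compute A + B mod 11 directly:
a = 4: 4+8=1, 4+10=3
a = 6: 6+8=3, 6+10=5
A + B = {1, 3, 5}, so |A + B| = 3.
Verify: 3 ≥ 3? Yes ✓.

CD lower bound = 3, actual |A + B| = 3.


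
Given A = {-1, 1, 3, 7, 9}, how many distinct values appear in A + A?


A + A = {a + a' : a, a' ∈ A}; |A| = 5.
General bounds: 2|A| - 1 ≤ |A + A| ≤ |A|(|A|+1)/2, i.e. 9 ≤ |A + A| ≤ 15.
Lower bound 2|A|-1 is attained iff A is an arithmetic progression.
Enumerate sums a + a' for a ≤ a' (symmetric, so this suffices):
a = -1: -1+-1=-2, -1+1=0, -1+3=2, -1+7=6, -1+9=8
a = 1: 1+1=2, 1+3=4, 1+7=8, 1+9=10
a = 3: 3+3=6, 3+7=10, 3+9=12
a = 7: 7+7=14, 7+9=16
a = 9: 9+9=18
Distinct sums: {-2, 0, 2, 4, 6, 8, 10, 12, 14, 16, 18}
|A + A| = 11

|A + A| = 11


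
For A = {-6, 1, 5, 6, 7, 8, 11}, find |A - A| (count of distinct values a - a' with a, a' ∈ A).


A - A = {a - a' : a, a' ∈ A}; |A| = 7.
Bounds: 2|A|-1 ≤ |A - A| ≤ |A|² - |A| + 1, i.e. 13 ≤ |A - A| ≤ 43.
Note: 0 ∈ A - A always (from a - a). The set is symmetric: if d ∈ A - A then -d ∈ A - A.
Enumerate nonzero differences d = a - a' with a > a' (then include -d):
Positive differences: {1, 2, 3, 4, 5, 6, 7, 10, 11, 12, 13, 14, 17}
Full difference set: {0} ∪ (positive diffs) ∪ (negative diffs).
|A - A| = 1 + 2·13 = 27 (matches direct enumeration: 27).

|A - A| = 27


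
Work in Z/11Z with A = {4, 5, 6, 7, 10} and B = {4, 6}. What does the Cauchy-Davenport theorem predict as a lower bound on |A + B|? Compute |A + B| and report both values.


Cauchy-Davenport: |A + B| ≥ min(p, |A| + |B| - 1) for A, B nonempty in Z/pZ.
|A| = 5, |B| = 2, p = 11.
CD lower bound = min(11, 5 + 2 - 1) = min(11, 6) = 6.
Compute A + B mod 11 directly:
a = 4: 4+4=8, 4+6=10
a = 5: 5+4=9, 5+6=0
a = 6: 6+4=10, 6+6=1
a = 7: 7+4=0, 7+6=2
a = 10: 10+4=3, 10+6=5
A + B = {0, 1, 2, 3, 5, 8, 9, 10}, so |A + B| = 8.
Verify: 8 ≥ 6? Yes ✓.

CD lower bound = 6, actual |A + B| = 8.


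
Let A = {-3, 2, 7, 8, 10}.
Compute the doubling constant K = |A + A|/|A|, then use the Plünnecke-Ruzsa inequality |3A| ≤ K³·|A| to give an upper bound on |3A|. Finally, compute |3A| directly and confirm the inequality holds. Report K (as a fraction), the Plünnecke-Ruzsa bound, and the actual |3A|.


|A| = 5.
Step 1: Compute A + A by enumerating all 25 pairs.
A + A = {-6, -1, 4, 5, 7, 9, 10, 12, 14, 15, 16, 17, 18, 20}, so |A + A| = 14.
Step 2: Doubling constant K = |A + A|/|A| = 14/5 = 14/5 ≈ 2.8000.
Step 3: Plünnecke-Ruzsa gives |3A| ≤ K³·|A| = (2.8000)³ · 5 ≈ 109.7600.
Step 4: Compute 3A = A + A + A directly by enumerating all triples (a,b,c) ∈ A³; |3A| = 27.
Step 5: Check 27 ≤ 109.7600? Yes ✓.

K = 14/5, Plünnecke-Ruzsa bound K³|A| ≈ 109.7600, |3A| = 27, inequality holds.


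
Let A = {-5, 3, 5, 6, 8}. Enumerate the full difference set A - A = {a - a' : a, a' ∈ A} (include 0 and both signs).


A - A = {a - a' : a, a' ∈ A}.
Compute a - a' for each ordered pair (a, a'):
a = -5: -5--5=0, -5-3=-8, -5-5=-10, -5-6=-11, -5-8=-13
a = 3: 3--5=8, 3-3=0, 3-5=-2, 3-6=-3, 3-8=-5
a = 5: 5--5=10, 5-3=2, 5-5=0, 5-6=-1, 5-8=-3
a = 6: 6--5=11, 6-3=3, 6-5=1, 6-6=0, 6-8=-2
a = 8: 8--5=13, 8-3=5, 8-5=3, 8-6=2, 8-8=0
Collecting distinct values (and noting 0 appears from a-a):
A - A = {-13, -11, -10, -8, -5, -3, -2, -1, 0, 1, 2, 3, 5, 8, 10, 11, 13}
|A - A| = 17

A - A = {-13, -11, -10, -8, -5, -3, -2, -1, 0, 1, 2, 3, 5, 8, 10, 11, 13}


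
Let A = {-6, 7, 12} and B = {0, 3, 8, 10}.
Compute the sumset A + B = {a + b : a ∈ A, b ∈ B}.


A + B = {a + b : a ∈ A, b ∈ B}.
Enumerate all |A|·|B| = 3·4 = 12 pairs (a, b) and collect distinct sums.
a = -6: -6+0=-6, -6+3=-3, -6+8=2, -6+10=4
a = 7: 7+0=7, 7+3=10, 7+8=15, 7+10=17
a = 12: 12+0=12, 12+3=15, 12+8=20, 12+10=22
Collecting distinct sums: A + B = {-6, -3, 2, 4, 7, 10, 12, 15, 17, 20, 22}
|A + B| = 11

A + B = {-6, -3, 2, 4, 7, 10, 12, 15, 17, 20, 22}


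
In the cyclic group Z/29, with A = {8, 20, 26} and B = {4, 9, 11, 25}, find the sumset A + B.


Work in Z/29Z: reduce every sum a + b modulo 29.
Enumerate all 12 pairs:
a = 8: 8+4=12, 8+9=17, 8+11=19, 8+25=4
a = 20: 20+4=24, 20+9=0, 20+11=2, 20+25=16
a = 26: 26+4=1, 26+9=6, 26+11=8, 26+25=22
Distinct residues collected: {0, 1, 2, 4, 6, 8, 12, 16, 17, 19, 22, 24}
|A + B| = 12 (out of 29 total residues).

A + B = {0, 1, 2, 4, 6, 8, 12, 16, 17, 19, 22, 24}


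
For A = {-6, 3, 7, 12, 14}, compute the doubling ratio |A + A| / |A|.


|A| = 5.
Compute A + A by enumerating all 25 pairs.
A + A = {-12, -3, 1, 6, 8, 10, 14, 15, 17, 19, 21, 24, 26, 28}, so |A + A| = 14.
K = |A + A| / |A| = 14/5 (already in lowest terms) ≈ 2.8000.
Reference: AP of size 5 gives K = 9/5 ≈ 1.8000; a fully generic set of size 5 gives K ≈ 3.0000.

|A| = 5, |A + A| = 14, K = 14/5.


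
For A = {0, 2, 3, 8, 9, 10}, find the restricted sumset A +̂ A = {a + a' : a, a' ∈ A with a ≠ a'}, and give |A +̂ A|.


Restricted sumset: A +̂ A = {a + a' : a ∈ A, a' ∈ A, a ≠ a'}.
Equivalently, take A + A and drop any sum 2a that is achievable ONLY as a + a for a ∈ A (i.e. sums representable only with equal summands).
Enumerate pairs (a, a') with a < a' (symmetric, so each unordered pair gives one sum; this covers all a ≠ a'):
  0 + 2 = 2
  0 + 3 = 3
  0 + 8 = 8
  0 + 9 = 9
  0 + 10 = 10
  2 + 3 = 5
  2 + 8 = 10
  2 + 9 = 11
  2 + 10 = 12
  3 + 8 = 11
  3 + 9 = 12
  3 + 10 = 13
  8 + 9 = 17
  8 + 10 = 18
  9 + 10 = 19
Collected distinct sums: {2, 3, 5, 8, 9, 10, 11, 12, 13, 17, 18, 19}
|A +̂ A| = 12
(Reference bound: |A +̂ A| ≥ 2|A| - 3 for |A| ≥ 2, with |A| = 6 giving ≥ 9.)

|A +̂ A| = 12


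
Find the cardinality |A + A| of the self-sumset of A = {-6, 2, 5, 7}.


A + A = {a + a' : a, a' ∈ A}; |A| = 4.
General bounds: 2|A| - 1 ≤ |A + A| ≤ |A|(|A|+1)/2, i.e. 7 ≤ |A + A| ≤ 10.
Lower bound 2|A|-1 is attained iff A is an arithmetic progression.
Enumerate sums a + a' for a ≤ a' (symmetric, so this suffices):
a = -6: -6+-6=-12, -6+2=-4, -6+5=-1, -6+7=1
a = 2: 2+2=4, 2+5=7, 2+7=9
a = 5: 5+5=10, 5+7=12
a = 7: 7+7=14
Distinct sums: {-12, -4, -1, 1, 4, 7, 9, 10, 12, 14}
|A + A| = 10

|A + A| = 10


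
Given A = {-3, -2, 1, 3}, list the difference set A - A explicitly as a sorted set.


A - A = {a - a' : a, a' ∈ A}.
Compute a - a' for each ordered pair (a, a'):
a = -3: -3--3=0, -3--2=-1, -3-1=-4, -3-3=-6
a = -2: -2--3=1, -2--2=0, -2-1=-3, -2-3=-5
a = 1: 1--3=4, 1--2=3, 1-1=0, 1-3=-2
a = 3: 3--3=6, 3--2=5, 3-1=2, 3-3=0
Collecting distinct values (and noting 0 appears from a-a):
A - A = {-6, -5, -4, -3, -2, -1, 0, 1, 2, 3, 4, 5, 6}
|A - A| = 13

A - A = {-6, -5, -4, -3, -2, -1, 0, 1, 2, 3, 4, 5, 6}


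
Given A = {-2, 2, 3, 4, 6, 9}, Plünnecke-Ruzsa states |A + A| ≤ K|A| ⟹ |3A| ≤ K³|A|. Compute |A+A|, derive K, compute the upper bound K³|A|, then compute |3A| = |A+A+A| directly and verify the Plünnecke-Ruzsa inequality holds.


|A| = 6.
Step 1: Compute A + A by enumerating all 36 pairs.
A + A = {-4, 0, 1, 2, 4, 5, 6, 7, 8, 9, 10, 11, 12, 13, 15, 18}, so |A + A| = 16.
Step 2: Doubling constant K = |A + A|/|A| = 16/6 = 16/6 ≈ 2.6667.
Step 3: Plünnecke-Ruzsa gives |3A| ≤ K³·|A| = (2.6667)³ · 6 ≈ 113.7778.
Step 4: Compute 3A = A + A + A directly by enumerating all triples (a,b,c) ∈ A³; |3A| = 27.
Step 5: Check 27 ≤ 113.7778? Yes ✓.

K = 16/6, Plünnecke-Ruzsa bound K³|A| ≈ 113.7778, |3A| = 27, inequality holds.


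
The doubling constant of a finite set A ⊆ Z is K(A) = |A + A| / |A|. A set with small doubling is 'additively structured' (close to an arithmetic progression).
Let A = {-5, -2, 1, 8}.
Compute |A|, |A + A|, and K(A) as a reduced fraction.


|A| = 4.
Compute A + A by enumerating all 16 pairs.
A + A = {-10, -7, -4, -1, 2, 3, 6, 9, 16}, so |A + A| = 9.
K = |A + A| / |A| = 9/4 (already in lowest terms) ≈ 2.2500.
Reference: AP of size 4 gives K = 7/4 ≈ 1.7500; a fully generic set of size 4 gives K ≈ 2.5000.

|A| = 4, |A + A| = 9, K = 9/4.


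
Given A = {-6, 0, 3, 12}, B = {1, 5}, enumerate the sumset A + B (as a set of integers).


A + B = {a + b : a ∈ A, b ∈ B}.
Enumerate all |A|·|B| = 4·2 = 8 pairs (a, b) and collect distinct sums.
a = -6: -6+1=-5, -6+5=-1
a = 0: 0+1=1, 0+5=5
a = 3: 3+1=4, 3+5=8
a = 12: 12+1=13, 12+5=17
Collecting distinct sums: A + B = {-5, -1, 1, 4, 5, 8, 13, 17}
|A + B| = 8

A + B = {-5, -1, 1, 4, 5, 8, 13, 17}


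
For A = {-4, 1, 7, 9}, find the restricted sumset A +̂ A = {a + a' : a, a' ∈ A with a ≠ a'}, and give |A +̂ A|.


Restricted sumset: A +̂ A = {a + a' : a ∈ A, a' ∈ A, a ≠ a'}.
Equivalently, take A + A and drop any sum 2a that is achievable ONLY as a + a for a ∈ A (i.e. sums representable only with equal summands).
Enumerate pairs (a, a') with a < a' (symmetric, so each unordered pair gives one sum; this covers all a ≠ a'):
  -4 + 1 = -3
  -4 + 7 = 3
  -4 + 9 = 5
  1 + 7 = 8
  1 + 9 = 10
  7 + 9 = 16
Collected distinct sums: {-3, 3, 5, 8, 10, 16}
|A +̂ A| = 6
(Reference bound: |A +̂ A| ≥ 2|A| - 3 for |A| ≥ 2, with |A| = 4 giving ≥ 5.)

|A +̂ A| = 6


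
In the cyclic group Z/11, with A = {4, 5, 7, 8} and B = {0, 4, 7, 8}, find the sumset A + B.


Work in Z/11Z: reduce every sum a + b modulo 11.
Enumerate all 16 pairs:
a = 4: 4+0=4, 4+4=8, 4+7=0, 4+8=1
a = 5: 5+0=5, 5+4=9, 5+7=1, 5+8=2
a = 7: 7+0=7, 7+4=0, 7+7=3, 7+8=4
a = 8: 8+0=8, 8+4=1, 8+7=4, 8+8=5
Distinct residues collected: {0, 1, 2, 3, 4, 5, 7, 8, 9}
|A + B| = 9 (out of 11 total residues).

A + B = {0, 1, 2, 3, 4, 5, 7, 8, 9}


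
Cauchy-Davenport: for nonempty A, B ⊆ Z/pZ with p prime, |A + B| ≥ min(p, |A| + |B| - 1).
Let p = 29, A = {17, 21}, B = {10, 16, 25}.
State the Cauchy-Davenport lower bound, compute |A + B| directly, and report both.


Cauchy-Davenport: |A + B| ≥ min(p, |A| + |B| - 1) for A, B nonempty in Z/pZ.
|A| = 2, |B| = 3, p = 29.
CD lower bound = min(29, 2 + 3 - 1) = min(29, 4) = 4.
Compute A + B mod 29 directly:
a = 17: 17+10=27, 17+16=4, 17+25=13
a = 21: 21+10=2, 21+16=8, 21+25=17
A + B = {2, 4, 8, 13, 17, 27}, so |A + B| = 6.
Verify: 6 ≥ 4? Yes ✓.

CD lower bound = 4, actual |A + B| = 6.


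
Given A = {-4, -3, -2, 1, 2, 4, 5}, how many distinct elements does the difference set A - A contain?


A - A = {a - a' : a, a' ∈ A}; |A| = 7.
Bounds: 2|A|-1 ≤ |A - A| ≤ |A|² - |A| + 1, i.e. 13 ≤ |A - A| ≤ 43.
Note: 0 ∈ A - A always (from a - a). The set is symmetric: if d ∈ A - A then -d ∈ A - A.
Enumerate nonzero differences d = a - a' with a > a' (then include -d):
Positive differences: {1, 2, 3, 4, 5, 6, 7, 8, 9}
Full difference set: {0} ∪ (positive diffs) ∪ (negative diffs).
|A - A| = 1 + 2·9 = 19 (matches direct enumeration: 19).

|A - A| = 19


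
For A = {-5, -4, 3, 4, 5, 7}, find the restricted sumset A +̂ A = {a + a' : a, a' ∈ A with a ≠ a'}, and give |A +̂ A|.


Restricted sumset: A +̂ A = {a + a' : a ∈ A, a' ∈ A, a ≠ a'}.
Equivalently, take A + A and drop any sum 2a that is achievable ONLY as a + a for a ∈ A (i.e. sums representable only with equal summands).
Enumerate pairs (a, a') with a < a' (symmetric, so each unordered pair gives one sum; this covers all a ≠ a'):
  -5 + -4 = -9
  -5 + 3 = -2
  -5 + 4 = -1
  -5 + 5 = 0
  -5 + 7 = 2
  -4 + 3 = -1
  -4 + 4 = 0
  -4 + 5 = 1
  -4 + 7 = 3
  3 + 4 = 7
  3 + 5 = 8
  3 + 7 = 10
  4 + 5 = 9
  4 + 7 = 11
  5 + 7 = 12
Collected distinct sums: {-9, -2, -1, 0, 1, 2, 3, 7, 8, 9, 10, 11, 12}
|A +̂ A| = 13
(Reference bound: |A +̂ A| ≥ 2|A| - 3 for |A| ≥ 2, with |A| = 6 giving ≥ 9.)

|A +̂ A| = 13


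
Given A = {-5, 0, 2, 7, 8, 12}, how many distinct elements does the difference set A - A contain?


A - A = {a - a' : a, a' ∈ A}; |A| = 6.
Bounds: 2|A|-1 ≤ |A - A| ≤ |A|² - |A| + 1, i.e. 11 ≤ |A - A| ≤ 31.
Note: 0 ∈ A - A always (from a - a). The set is symmetric: if d ∈ A - A then -d ∈ A - A.
Enumerate nonzero differences d = a - a' with a > a' (then include -d):
Positive differences: {1, 2, 4, 5, 6, 7, 8, 10, 12, 13, 17}
Full difference set: {0} ∪ (positive diffs) ∪ (negative diffs).
|A - A| = 1 + 2·11 = 23 (matches direct enumeration: 23).

|A - A| = 23


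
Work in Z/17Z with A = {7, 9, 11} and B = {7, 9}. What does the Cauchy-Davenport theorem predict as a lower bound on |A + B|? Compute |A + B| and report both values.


Cauchy-Davenport: |A + B| ≥ min(p, |A| + |B| - 1) for A, B nonempty in Z/pZ.
|A| = 3, |B| = 2, p = 17.
CD lower bound = min(17, 3 + 2 - 1) = min(17, 4) = 4.
Compute A + B mod 17 directly:
a = 7: 7+7=14, 7+9=16
a = 9: 9+7=16, 9+9=1
a = 11: 11+7=1, 11+9=3
A + B = {1, 3, 14, 16}, so |A + B| = 4.
Verify: 4 ≥ 4? Yes ✓.

CD lower bound = 4, actual |A + B| = 4.


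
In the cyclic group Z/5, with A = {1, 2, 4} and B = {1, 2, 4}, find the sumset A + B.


Work in Z/5Z: reduce every sum a + b modulo 5.
Enumerate all 9 pairs:
a = 1: 1+1=2, 1+2=3, 1+4=0
a = 2: 2+1=3, 2+2=4, 2+4=1
a = 4: 4+1=0, 4+2=1, 4+4=3
Distinct residues collected: {0, 1, 2, 3, 4}
|A + B| = 5 (out of 5 total residues).

A + B = {0, 1, 2, 3, 4}


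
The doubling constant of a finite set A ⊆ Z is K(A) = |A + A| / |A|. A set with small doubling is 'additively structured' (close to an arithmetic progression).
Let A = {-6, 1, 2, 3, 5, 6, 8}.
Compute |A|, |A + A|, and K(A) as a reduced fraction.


|A| = 7.
Compute A + A by enumerating all 49 pairs.
A + A = {-12, -5, -4, -3, -1, 0, 2, 3, 4, 5, 6, 7, 8, 9, 10, 11, 12, 13, 14, 16}, so |A + A| = 20.
K = |A + A| / |A| = 20/7 (already in lowest terms) ≈ 2.8571.
Reference: AP of size 7 gives K = 13/7 ≈ 1.8571; a fully generic set of size 7 gives K ≈ 4.0000.

|A| = 7, |A + A| = 20, K = 20/7.


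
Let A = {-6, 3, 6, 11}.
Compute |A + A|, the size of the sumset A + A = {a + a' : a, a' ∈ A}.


A + A = {a + a' : a, a' ∈ A}; |A| = 4.
General bounds: 2|A| - 1 ≤ |A + A| ≤ |A|(|A|+1)/2, i.e. 7 ≤ |A + A| ≤ 10.
Lower bound 2|A|-1 is attained iff A is an arithmetic progression.
Enumerate sums a + a' for a ≤ a' (symmetric, so this suffices):
a = -6: -6+-6=-12, -6+3=-3, -6+6=0, -6+11=5
a = 3: 3+3=6, 3+6=9, 3+11=14
a = 6: 6+6=12, 6+11=17
a = 11: 11+11=22
Distinct sums: {-12, -3, 0, 5, 6, 9, 12, 14, 17, 22}
|A + A| = 10

|A + A| = 10
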